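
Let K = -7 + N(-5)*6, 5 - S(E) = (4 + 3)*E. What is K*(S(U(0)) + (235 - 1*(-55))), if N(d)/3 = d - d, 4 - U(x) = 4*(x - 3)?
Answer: -1281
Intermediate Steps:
U(x) = 16 - 4*x (U(x) = 4 - 4*(x - 3) = 4 - 4*(-3 + x) = 4 - (-12 + 4*x) = 4 + (12 - 4*x) = 16 - 4*x)
N(d) = 0 (N(d) = 3*(d - d) = 3*0 = 0)
S(E) = 5 - 7*E (S(E) = 5 - (4 + 3)*E = 5 - 7*E)
K = -7 (K = -7 + 0*6 = -7 + 0 = -7)
K*(S(U(0)) + (235 - 1*(-55))) = -7*((5 - 7*(16 - 4*0)) + (235 - 1*(-55))) = -7*((5 - 7*(16 + 0)) + (235 + 55)) = -7*((5 - 7*16) + 290) = -7*((5 - 112) + 290) = -7*(-107 + 290) = -7*183 = -1281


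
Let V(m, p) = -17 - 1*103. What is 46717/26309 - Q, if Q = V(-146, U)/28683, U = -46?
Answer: 447713597/251540349 ≈ 1.7799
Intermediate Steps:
V(m, p) = -120 (V(m, p) = -17 - 103 = -120)
Q = -40/9561 (Q = -120/28683 = -120*1/28683 = -40/9561 ≈ -0.0041837)
46717/26309 - Q = 46717/26309 - 1*(-40/9561) = 46717*(1/26309) + 40/9561 = 46717/26309 + 40/9561 = 447713597/251540349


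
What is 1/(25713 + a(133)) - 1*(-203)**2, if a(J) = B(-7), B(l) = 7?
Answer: -1059895479/25720 ≈ -41209.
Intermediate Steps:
a(J) = 7
1/(25713 + a(133)) - 1*(-203)**2 = 1/(25713 + 7) - 1*(-203)**2 = 1/25720 - 1*41209 = 1/25720 - 41209 = -1059895479/25720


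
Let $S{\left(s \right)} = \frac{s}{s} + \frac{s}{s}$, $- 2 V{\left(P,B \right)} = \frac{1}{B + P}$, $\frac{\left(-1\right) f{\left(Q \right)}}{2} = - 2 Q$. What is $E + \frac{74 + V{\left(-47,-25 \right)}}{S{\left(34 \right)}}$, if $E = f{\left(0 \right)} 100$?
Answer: $\frac{10657}{288} \approx 37.003$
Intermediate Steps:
$f{\left(Q \right)} = 4 Q$ ($f{\left(Q \right)} = - 2 \left(- 2 Q\right) = 4 Q$)
$V{\left(P,B \right)} = - \frac{1}{2 \left(B + P\right)}$
$S{\left(s \right)} = 2$ ($S{\left(s \right)} = 1 + 1 = 2$)
$E = 0$ ($E = 4 \cdot 0 \cdot 100 = 0 \cdot 100 = 0$)
$E + \frac{74 + V{\left(-47,-25 \right)}}{S{\left(34 \right)}} = 0 + \frac{74 - \frac{1}{2 \left(-25\right) + 2 \left(-47\right)}}{2} = 0 + \left(74 - \frac{1}{-50 - 94}\right) \frac{1}{2} = 0 + \left(74 - \frac{1}{-144}\right) \frac{1}{2} = 0 + \left(74 - - \frac{1}{144}\right) \frac{1}{2} = 0 + \left(74 + \frac{1}{144}\right) \frac{1}{2} = 0 + \frac{10657}{144} \cdot \frac{1}{2} = 0 + \frac{10657}{288} = \frac{10657}{288}$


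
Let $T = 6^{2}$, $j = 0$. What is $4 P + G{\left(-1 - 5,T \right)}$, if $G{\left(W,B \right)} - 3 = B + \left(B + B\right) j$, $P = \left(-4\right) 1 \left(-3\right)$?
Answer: $87$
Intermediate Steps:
$P = 12$ ($P = \left(-4\right) \left(-3\right) = 12$)
$T = 36$
$G{\left(W,B \right)} = 3 + B$ ($G{\left(W,B \right)} = 3 + \left(B + \left(B + B\right) 0\right) = 3 + \left(B + 2 B 0\right) = 3 + \left(B + 0\right) = 3 + B$)
$4 P + G{\left(-1 - 5,T \right)} = 4 \cdot 12 + \left(3 + 36\right) = 48 + 39 = 87$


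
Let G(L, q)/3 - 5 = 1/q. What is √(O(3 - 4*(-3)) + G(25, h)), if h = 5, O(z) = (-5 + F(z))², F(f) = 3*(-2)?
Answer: √3415/5 ≈ 11.688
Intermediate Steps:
F(f) = -6
O(z) = 121 (O(z) = (-5 - 6)² = (-11)² = 121)
G(L, q) = 15 + 3/q
√(O(3 - 4*(-3)) + G(25, h)) = √(121 + (15 + 3/5)) = √(121 + (15 + 3*(⅕))) = √(121 + (15 + ⅗)) = √(121 + 78/5) = √(683/5) = √3415/5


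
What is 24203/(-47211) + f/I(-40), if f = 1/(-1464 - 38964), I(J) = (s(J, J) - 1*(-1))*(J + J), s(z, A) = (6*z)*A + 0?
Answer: -250516687058503/488664352082880 ≈ -0.51266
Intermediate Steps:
s(z, A) = 6*A*z (s(z, A) = 6*A*z + 0 = 6*A*z)
I(J) = 2*J*(1 + 6*J**2) (I(J) = (6*J*J - 1*(-1))*(J + J) = (6*J**2 + 1)*(2*J) = (1 + 6*J**2)*(2*J) = 2*J*(1 + 6*J**2))
f = -1/40428 (f = 1/(-40428) = -1/40428 ≈ -2.4735e-5)
24203/(-47211) + f/I(-40) = 24203/(-47211) - 1/(40428*(2*(-40) + 12*(-40)**3)) = 24203*(-1/47211) - 1/(40428*(-80 + 12*(-64000))) = -24203/47211 - 1/(40428*(-80 - 768000)) = -24203/47211 - 1/40428/(-768080) = -24203/47211 - 1/40428*(-1/768080) = -24203/47211 + 1/31051938240 = -250516687058503/488664352082880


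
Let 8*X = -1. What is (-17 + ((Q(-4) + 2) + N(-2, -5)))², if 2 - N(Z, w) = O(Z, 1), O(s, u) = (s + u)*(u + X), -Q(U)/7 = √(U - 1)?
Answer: -6271/64 + 679*I*√5/4 ≈ -97.984 + 379.57*I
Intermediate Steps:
X = -⅛ (X = (⅛)*(-1) = -⅛ ≈ -0.12500)
Q(U) = -7*√(-1 + U) (Q(U) = -7*√(U - 1) = -7*√(-1 + U))
O(s, u) = (-⅛ + u)*(s + u) (O(s, u) = (s + u)*(u - ⅛) = (s + u)*(-⅛ + u) = (-⅛ + u)*(s + u))
N(Z, w) = 9/8 - 7*Z/8 (N(Z, w) = 2 - (1² - Z/8 - ⅛*1 + Z*1) = 2 - (1 - Z/8 - ⅛ + Z) = 2 - (7/8 + 7*Z/8) = 2 + (-7/8 - 7*Z/8) = 9/8 - 7*Z/8)
(-17 + ((Q(-4) + 2) + N(-2, -5)))² = (-17 + ((-7*√(-1 - 4) + 2) + (9/8 - 7/8*(-2))))² = (-17 + ((-7*I*√5 + 2) + (9/8 + 7/4)))² = (-17 + ((-7*I*√5 + 2) + 23/8))² = (-17 + ((2 - 7*I*√5) + 23/8))² = (-17 + (39/8 - 7*I*√5))² = (-97/8 - 7*I*√5)²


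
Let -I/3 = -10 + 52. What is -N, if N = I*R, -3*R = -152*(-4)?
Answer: -25536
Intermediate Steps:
I = -126 (I = -3*(-10 + 52) = -3*42 = -126)
R = -608/3 (R = -(-76)*2*(-4)/3 = -(-76)*(-8)/3 = -⅓*608 = -608/3 ≈ -202.67)
N = 25536 (N = -126*(-608/3) = 25536)
-N = -1*25536 = -25536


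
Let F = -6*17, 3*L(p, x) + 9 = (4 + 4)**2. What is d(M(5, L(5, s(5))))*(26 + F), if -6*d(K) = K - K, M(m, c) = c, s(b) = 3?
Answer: 0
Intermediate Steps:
L(p, x) = 55/3 (L(p, x) = -3 + (4 + 4)**2/3 = -3 + (1/3)*8**2 = -3 + (1/3)*64 = -3 + 64/3 = 55/3)
F = -102
d(K) = 0 (d(K) = -(K - K)/6 = -1/6*0 = 0)
d(M(5, L(5, s(5))))*(26 + F) = 0*(26 - 102) = 0*(-76) = 0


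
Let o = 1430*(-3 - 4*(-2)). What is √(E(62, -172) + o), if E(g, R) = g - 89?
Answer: √7123 ≈ 84.398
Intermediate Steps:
E(g, R) = -89 + g
o = 7150 (o = 1430*(-3 + 8) = 1430*5 = 7150)
√(E(62, -172) + o) = √((-89 + 62) + 7150) = √(-27 + 7150) = √7123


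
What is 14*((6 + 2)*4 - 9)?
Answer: 322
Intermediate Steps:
14*((6 + 2)*4 - 9) = 14*(8*4 - 9) = 14*(32 - 9) = 14*23 = 322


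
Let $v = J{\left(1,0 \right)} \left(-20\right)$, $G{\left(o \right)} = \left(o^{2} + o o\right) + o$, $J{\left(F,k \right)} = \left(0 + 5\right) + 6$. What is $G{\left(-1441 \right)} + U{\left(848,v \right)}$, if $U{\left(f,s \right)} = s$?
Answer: $4151301$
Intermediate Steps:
$J{\left(F,k \right)} = 11$ ($J{\left(F,k \right)} = 5 + 6 = 11$)
$G{\left(o \right)} = o + 2 o^{2}$ ($G{\left(o \right)} = \left(o^{2} + o^{2}\right) + o = 2 o^{2} + o = o + 2 o^{2}$)
$v = -220$ ($v = 11 \left(-20\right) = -220$)
$G{\left(-1441 \right)} + U{\left(848,v \right)} = - 1441 \left(1 + 2 \left(-1441\right)\right) - 220 = - 1441 \left(1 - 2882\right) - 220 = \left(-1441\right) \left(-2881\right) - 220 = 4151521 - 220 = 4151301$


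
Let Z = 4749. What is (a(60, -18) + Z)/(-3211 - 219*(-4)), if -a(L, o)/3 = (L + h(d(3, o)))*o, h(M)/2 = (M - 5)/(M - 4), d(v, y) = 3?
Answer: -1641/467 ≈ -3.5139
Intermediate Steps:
h(M) = 2*(-5 + M)/(-4 + M) (h(M) = 2*((M - 5)/(M - 4)) = 2*((-5 + M)/(-4 + M)) = 2*(-5 + M)/(-4 + M))
a(L, o) = -3*o*(4 + L) (a(L, o) = -3*(L + 2*(-5 + 3)/(-4 + 3))*o = -3*(L + 2*(-2)/(-1))*o = -3*(L + 2*(-1)*(-2))*o = -3*(L + 4)*o = -3*(4 + L)*o = -3*o*(4 + L))
(a(60, -18) + Z)/(-3211 - 219*(-4)) = (-3*(-18)*(4 + 60) + 4749)/(-3211 - 219*(-4)) = (-3*(-18)*64 + 4749)/(-3211 + 876) = (3456 + 4749)/(-2335) = 8205*(-1/2335) = -1641/467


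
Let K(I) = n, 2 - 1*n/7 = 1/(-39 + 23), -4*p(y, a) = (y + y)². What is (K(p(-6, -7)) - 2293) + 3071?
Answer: 12679/16 ≈ 792.44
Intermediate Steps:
p(y, a) = -y² (p(y, a) = -(y + y)²/4 = -4*y²/4 = -y²)
n = 231/16 (n = 14 - 7/(-39 + 23) = 14 - 7/(-16) = 14 - 7*(-1/16) = 14 + 7/16 = 231/16 ≈ 14.438)
K(I) = 231/16
(K(p(-6, -7)) - 2293) + 3071 = (231/16 - 2293) + 3071 = -36457/16 + 3071 = 12679/16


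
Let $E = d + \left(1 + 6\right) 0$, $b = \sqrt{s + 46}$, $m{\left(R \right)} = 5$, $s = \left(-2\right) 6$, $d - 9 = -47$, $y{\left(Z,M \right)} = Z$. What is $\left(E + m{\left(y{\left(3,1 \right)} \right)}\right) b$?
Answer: $- 33 \sqrt{34} \approx -192.42$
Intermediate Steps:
$d = -38$ ($d = 9 - 47 = -38$)
$s = -12$
$b = \sqrt{34}$ ($b = \sqrt{-12 + 46} = \sqrt{34} \approx 5.8309$)
$E = -38$ ($E = -38 + \left(1 + 6\right) 0 = -38 + 7 \cdot 0 = -38 + 0 = -38$)
$\left(E + m{\left(y{\left(3,1 \right)} \right)}\right) b = \left(-38 + 5\right) \sqrt{34} = - 33 \sqrt{34}$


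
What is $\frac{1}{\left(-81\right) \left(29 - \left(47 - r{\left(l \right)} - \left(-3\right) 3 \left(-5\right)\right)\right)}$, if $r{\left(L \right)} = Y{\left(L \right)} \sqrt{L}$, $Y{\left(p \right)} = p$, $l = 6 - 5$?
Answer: $- \frac{1}{2268} \approx -0.00044092$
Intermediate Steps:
$l = 1$ ($l = 6 - 5 = 1$)
$r{\left(L \right)} = L^{\frac{3}{2}}$ ($r{\left(L \right)} = L \sqrt{L} = L^{\frac{3}{2}}$)
$\frac{1}{\left(-81\right) \left(29 - \left(47 - r{\left(l \right)} - \left(-3\right) 3 \left(-5\right)\right)\right)} = \frac{1}{\left(-81\right) \left(29 - \left(46 - \left(-3\right) 3 \left(-5\right)\right)\right)} = \frac{1}{\left(-81\right) \left(29 + \left(\left(\left(-9\right) \left(-5\right) + 1\right) - 47\right)\right)} = \frac{1}{\left(-81\right) \left(29 + \left(\left(45 + 1\right) - 47\right)\right)} = \frac{1}{\left(-81\right) \left(29 + \left(46 - 47\right)\right)} = \frac{1}{\left(-81\right) \left(29 - 1\right)} = \frac{1}{\left(-81\right) 28} = \frac{1}{-2268} = - \frac{1}{2268}$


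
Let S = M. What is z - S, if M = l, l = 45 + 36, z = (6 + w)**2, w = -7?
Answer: -80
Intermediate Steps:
z = 1 (z = (6 - 7)**2 = (-1)**2 = 1)
l = 81
M = 81
S = 81
z - S = 1 - 1*81 = 1 - 81 = -80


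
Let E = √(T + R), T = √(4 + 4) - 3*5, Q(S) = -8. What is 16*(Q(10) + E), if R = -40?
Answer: -128 + 16*I*√(55 - 2*√2) ≈ -128.0 + 115.57*I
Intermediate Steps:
T = -15 + 2*√2 (T = √8 - 15 = 2*√2 - 15 = -15 + 2*√2 ≈ -12.172)
E = √(-55 + 2*√2) (E = √((-15 + 2*√2) - 40) = √(-55 + 2*√2) ≈ 7.223*I)
16*(Q(10) + E) = 16*(-8 + √(-55 + 2*√2)) = -128 + 16*√(-55 + 2*√2)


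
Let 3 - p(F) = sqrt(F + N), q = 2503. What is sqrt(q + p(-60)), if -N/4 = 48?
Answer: sqrt(2506 - 6*I*sqrt(7)) ≈ 50.06 - 0.1586*I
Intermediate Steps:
N = -192 (N = -4*48 = -192)
p(F) = 3 - sqrt(-192 + F) (p(F) = 3 - sqrt(F - 192) = 3 - sqrt(-192 + F))
sqrt(q + p(-60)) = sqrt(2503 + (3 - sqrt(-192 - 60))) = sqrt(2503 + (3 - sqrt(-252))) = sqrt(2503 + (3 - 6*I*sqrt(7))) = sqrt(2506 - 6*I*sqrt(7))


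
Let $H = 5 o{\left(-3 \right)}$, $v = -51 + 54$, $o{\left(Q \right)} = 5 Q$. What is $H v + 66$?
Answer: $-159$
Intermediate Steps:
$v = 3$
$H = -75$ ($H = 5 \cdot 5 \left(-3\right) = 5 \left(-15\right) = -75$)
$H v + 66 = \left(-75\right) 3 + 66 = -225 + 66 = -159$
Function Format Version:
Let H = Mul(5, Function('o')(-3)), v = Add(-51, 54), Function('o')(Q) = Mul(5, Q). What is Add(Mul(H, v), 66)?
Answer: -159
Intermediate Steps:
v = 3
H = -75 (H = Mul(5, Mul(5, -3)) = Mul(5, -15) = -75)
Add(Mul(H, v), 66) = Add(Mul(-75, 3), 66) = Add(-225, 66) = -159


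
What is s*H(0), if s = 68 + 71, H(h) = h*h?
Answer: 0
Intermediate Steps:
H(h) = h²
s = 139
s*H(0) = 139*0² = 139*0 = 0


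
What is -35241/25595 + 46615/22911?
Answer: 385704374/586407045 ≈ 0.65774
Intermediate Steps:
-35241/25595 + 46615/22911 = 385704374/586407045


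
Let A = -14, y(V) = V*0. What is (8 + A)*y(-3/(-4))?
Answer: 0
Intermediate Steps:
y(V) = 0
(8 + A)*y(-3/(-4)) = (8 - 14)*0 = -6*0 = 0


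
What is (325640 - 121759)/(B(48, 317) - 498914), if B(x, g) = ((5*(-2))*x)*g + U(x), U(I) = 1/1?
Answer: -203881/651073 ≈ -0.31315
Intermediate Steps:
U(I) = 1
B(x, g) = 1 - 10*g*x (B(x, g) = ((5*(-2))*x)*g + 1 = (-10*x)*g + 1 = -10*g*x + 1 = 1 - 10*g*x)
(325640 - 121759)/(B(48, 317) - 498914) = (325640 - 121759)/((1 - 10*317*48) - 498914) = 203881/((1 - 152160) - 498914) = 203881/(-152159 - 498914) = 203881/(-651073) = 203881*(-1/651073) = -203881/651073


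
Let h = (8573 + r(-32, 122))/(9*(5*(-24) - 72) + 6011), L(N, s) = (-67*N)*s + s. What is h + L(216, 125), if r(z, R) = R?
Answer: -7747402930/4283 ≈ -1.8089e+6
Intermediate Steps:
L(N, s) = s - 67*N*s (L(N, s) = -67*N*s + s = s - 67*N*s)
h = 8695/4283 (h = (8573 + 122)/(9*(5*(-24) - 72) + 6011) = 8695/(9*(-120 - 72) + 6011) = 8695/(9*(-192) + 6011) = 8695/(-1728 + 6011) = 8695/4283 ≈ 2.0301)
h + L(216, 125) = 8695/4283 + 125*(1 - 67*216) = 8695/4283 + 125*(1 - 14472) = 8695/4283 + 125*(-14471) = 8695/4283 - 1808875 = -7747402930/4283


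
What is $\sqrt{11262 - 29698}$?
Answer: $2 i \sqrt{4609} \approx 135.78 i$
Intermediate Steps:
$\sqrt{11262 - 29698} = \sqrt{-18436} = 2 i \sqrt{4609}$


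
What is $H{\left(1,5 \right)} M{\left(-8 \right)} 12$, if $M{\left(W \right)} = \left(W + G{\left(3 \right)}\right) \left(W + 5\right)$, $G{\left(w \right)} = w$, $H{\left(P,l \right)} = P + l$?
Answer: $1080$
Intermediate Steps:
$M{\left(W \right)} = \left(3 + W\right) \left(5 + W\right)$ ($M{\left(W \right)} = \left(W + 3\right) \left(W + 5\right) = \left(3 + W\right) \left(5 + W\right)$)
$H{\left(1,5 \right)} M{\left(-8 \right)} 12 = \left(1 + 5\right) \left(15 + \left(-8\right)^{2} + 8 \left(-8\right)\right) 12 = 6 \left(15 + 64 - 64\right) 12 = 6 \cdot 15 \cdot 12 = 90 \cdot 12 = 1080$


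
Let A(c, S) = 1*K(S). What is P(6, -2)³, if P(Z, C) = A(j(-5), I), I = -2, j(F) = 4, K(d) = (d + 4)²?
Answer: 64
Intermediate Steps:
K(d) = (4 + d)²
A(c, S) = (4 + S)² (A(c, S) = 1*(4 + S)² = (4 + S)²)
P(Z, C) = 4 (P(Z, C) = (4 - 2)² = 2² = 4)
P(6, -2)³ = 4³ = 64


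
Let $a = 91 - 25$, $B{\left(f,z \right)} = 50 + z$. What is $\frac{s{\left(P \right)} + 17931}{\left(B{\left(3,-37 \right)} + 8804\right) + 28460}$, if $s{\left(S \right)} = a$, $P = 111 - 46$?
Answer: $\frac{17997}{37277} \approx 0.48279$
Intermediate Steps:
$P = 65$ ($P = 111 - 46 = 65$)
$a = 66$ ($a = 91 - 25 = 66$)
$s{\left(S \right)} = 66$
$\frac{s{\left(P \right)} + 17931}{\left(B{\left(3,-37 \right)} + 8804\right) + 28460} = \frac{66 + 17931}{\left(\left(50 - 37\right) + 8804\right) + 28460} = \frac{17997}{\left(13 + 8804\right) + 28460} = \frac{17997}{8817 + 28460} = \frac{17997}{37277}$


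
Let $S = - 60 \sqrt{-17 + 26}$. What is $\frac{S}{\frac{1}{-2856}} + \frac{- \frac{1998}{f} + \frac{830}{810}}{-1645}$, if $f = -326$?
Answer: $\frac{11165270010352}{21718935} \approx 5.1408 \cdot 10^{5}$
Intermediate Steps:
$S = -180$ ($S = - 60 \sqrt{9} = \left(-60\right) 3 = -180$)
$\frac{S}{\frac{1}{-2856}} + \frac{- \frac{1998}{f} + \frac{830}{810}}{-1645} = - \frac{180}{\frac{1}{-2856}} + \frac{- \frac{1998}{-326} + \frac{830}{810}}{-1645} = - \frac{180}{- \frac{1}{2856}} + \left(\left(-1998\right) \left(- \frac{1}{326}\right) + 830 \cdot \frac{1}{810}\right) \left(- \frac{1}{1645}\right) = \left(-180\right) \left(-2856\right) + \left(\frac{999}{163} + \frac{83}{81}\right) \left(- \frac{1}{1645}\right) = 514080 + \frac{94448}{13203} \left(- \frac{1}{1645}\right) = 514080 - \frac{94448}{21718935} = \frac{11165270010352}{21718935}$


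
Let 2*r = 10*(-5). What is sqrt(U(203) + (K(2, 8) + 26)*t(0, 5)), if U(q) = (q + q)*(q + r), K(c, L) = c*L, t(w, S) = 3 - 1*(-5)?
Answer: 2*sqrt(18151) ≈ 269.45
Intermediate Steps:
r = -25 (r = (10*(-5))/2 = (1/2)*(-50) = -25)
t(w, S) = 8 (t(w, S) = 3 + 5 = 8)
K(c, L) = L*c
U(q) = 2*q*(-25 + q) (U(q) = (q + q)*(q - 25) = (2*q)*(-25 + q) = 2*q*(-25 + q))
sqrt(U(203) + (K(2, 8) + 26)*t(0, 5)) = sqrt(2*203*(-25 + 203) + (8*2 + 26)*8) = sqrt(2*203*178 + (16 + 26)*8) = sqrt(72268 + 42*8) = sqrt(72268 + 336) = sqrt(72604) = 2*sqrt(18151)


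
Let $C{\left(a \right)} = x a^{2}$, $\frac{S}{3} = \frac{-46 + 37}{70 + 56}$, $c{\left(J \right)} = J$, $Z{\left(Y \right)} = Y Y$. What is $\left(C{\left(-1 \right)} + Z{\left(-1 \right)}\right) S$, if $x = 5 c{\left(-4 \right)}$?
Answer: $\frac{57}{14} \approx 4.0714$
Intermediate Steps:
$Z{\left(Y \right)} = Y^{2}$
$x = -20$ ($x = 5 \left(-4\right) = -20$)
$S = - \frac{3}{14}$ ($S = 3 \frac{-46 + 37}{70 + 56} = 3 \left(- \frac{9}{126}\right) = 3 \left(\left(-9\right) \frac{1}{126}\right) = 3 \left(- \frac{1}{14}\right) = - \frac{3}{14} \approx -0.21429$)
$C{\left(a \right)} = - 20 a^{2}$
$\left(C{\left(-1 \right)} + Z{\left(-1 \right)}\right) S = \left(- 20 \left(-1\right)^{2} + \left(-1\right)^{2}\right) \left(- \frac{3}{14}\right) = \left(\left(-20\right) 1 + 1\right) \left(- \frac{3}{14}\right) = \left(-20 + 1\right) \left(- \frac{3}{14}\right) = \left(-19\right) \left(- \frac{3}{14}\right) = \frac{57}{14}$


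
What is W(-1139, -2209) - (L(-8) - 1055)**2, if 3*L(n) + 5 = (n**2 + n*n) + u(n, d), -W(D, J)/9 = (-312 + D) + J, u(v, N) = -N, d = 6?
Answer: -999316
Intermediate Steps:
W(D, J) = 2808 - 9*D - 9*J (W(D, J) = -9*((-312 + D) + J) = -9*(-312 + D + J) = 2808 - 9*D - 9*J)
L(n) = -11/3 + 2*n**2/3 (L(n) = -5/3 + ((n**2 + n*n) - 1*6)/3 = -5/3 + ((n**2 + n**2) - 6)/3 = -5/3 + (2*n**2 - 6)/3 = -5/3 + (-6 + 2*n**2)/3 = -5/3 + (-2 + 2*n**2/3) = -11/3 + 2*n**2/3)
W(-1139, -2209) - (L(-8) - 1055)**2 = (2808 - 9*(-1139) - 9*(-2209)) - ((-11/3 + (2/3)*(-8)**2) - 1055)**2 = (2808 + 10251 + 19881) - ((-11/3 + (2/3)*64) - 1055)**2 = 32940 - ((-11/3 + 128/3) - 1055)**2 = 32940 - (39 - 1055)**2 = 32940 - 1*(-1016)**2 = 32940 - 1*1032256 = 32940 - 1032256 = -999316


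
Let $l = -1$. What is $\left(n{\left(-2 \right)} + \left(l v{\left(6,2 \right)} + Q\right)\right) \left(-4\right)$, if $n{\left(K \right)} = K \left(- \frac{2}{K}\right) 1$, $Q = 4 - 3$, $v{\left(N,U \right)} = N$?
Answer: $28$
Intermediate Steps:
$Q = 1$ ($Q = 4 - 3 = 1$)
$n{\left(K \right)} = -2$ ($n{\left(K \right)} = \left(-2\right) 1 = -2$)
$\left(n{\left(-2 \right)} + \left(l v{\left(6,2 \right)} + Q\right)\right) \left(-4\right) = \left(-2 + \left(\left(-1\right) 6 + 1\right)\right) \left(-4\right) = \left(-2 + \left(-6 + 1\right)\right) \left(-4\right) = \left(-2 - 5\right) \left(-4\right) = \left(-7\right) \left(-4\right) = 28$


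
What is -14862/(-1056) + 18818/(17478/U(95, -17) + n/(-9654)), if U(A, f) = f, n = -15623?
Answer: -126260753207/29650195696 ≈ -4.2583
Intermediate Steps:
-14862/(-1056) + 18818/(17478/U(95, -17) + n/(-9654)) = -14862/(-1056) + 18818/(17478/(-17) - 15623/(-9654)) = -14862*(-1/1056) + 18818/(17478*(-1/17) - 15623*(-1/9654)) = 2477/176 + 18818/(-17478/17 + 15623/9654) = 2477/176 + 18818/(-168467021/164118) = 2477/176 + 18818*(-164118/168467021) = 2477/176 - 3088372524/168467021 = -126260753207/29650195696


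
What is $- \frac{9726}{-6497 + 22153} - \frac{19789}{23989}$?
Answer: $- \frac{38795257}{26826556} \approx -1.4462$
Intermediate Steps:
$- \frac{9726}{-6497 + 22153} - \frac{19789}{23989} = - \frac{9726}{15656} - \frac{2827}{3427} = \left(-9726\right) \frac{1}{15656} - \frac{2827}{3427} = - \frac{4863}{7828} - \frac{2827}{3427} = - \frac{38795257}{26826556}$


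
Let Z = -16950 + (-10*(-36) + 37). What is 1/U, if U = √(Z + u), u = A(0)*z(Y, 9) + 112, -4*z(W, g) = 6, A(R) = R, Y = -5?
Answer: -I*√16441/16441 ≈ -0.0077989*I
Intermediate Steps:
z(W, g) = -3/2 (z(W, g) = -¼*6 = -3/2)
Z = -16553 (Z = -16950 + (360 + 37) = -16950 + 397 = -16553)
u = 112 (u = 0*(-3/2) + 112 = 0 + 112 = 112)
U = I*√16441 (U = √(-16553 + 112) = √(-16441) = I*√16441 ≈ 128.22*I)
1/U = 1/(I*√16441) = -I*√16441/16441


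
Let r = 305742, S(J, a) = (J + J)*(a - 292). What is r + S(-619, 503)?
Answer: 44524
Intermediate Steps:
S(J, a) = 2*J*(-292 + a) (S(J, a) = (2*J)*(-292 + a) = 2*J*(-292 + a))
r + S(-619, 503) = 305742 + 2*(-619)*(-292 + 503) = 305742 + 2*(-619)*211 = 305742 - 261218 = 44524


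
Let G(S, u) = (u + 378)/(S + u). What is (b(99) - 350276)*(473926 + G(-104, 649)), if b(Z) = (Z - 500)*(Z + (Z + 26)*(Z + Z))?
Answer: -532839501922665/109 ≈ -4.8884e+12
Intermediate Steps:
G(S, u) = (378 + u)/(S + u)
b(Z) = (-500 + Z)*(Z + 2*Z*(26 + Z)) (b(Z) = (-500 + Z)*(Z + (26 + Z)*(2*Z)) = (-500 + Z)*(Z + 2*Z*(26 + Z)))
(b(99) - 350276)*(473926 + G(-104, 649)) = (99*(-26500 - 947*99 + 2*99²) - 350276)*(473926 + (378 + 649)/(-104 + 649)) = (99*(-26500 - 93753 + 2*9801) - 350276)*(473926 + 1027/545) = (99*(-26500 - 93753 + 19602) - 350276)*(473926 + (1/545)*1027) = (99*(-100651) - 350276)*(473926 + 1027/545) = (-9964449 - 350276)*(258290697/545) = -10314725*258290697/545 = -532839501922665/109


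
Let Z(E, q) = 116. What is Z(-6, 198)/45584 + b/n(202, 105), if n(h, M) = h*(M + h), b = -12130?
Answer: -68217537/353355772 ≈ -0.19306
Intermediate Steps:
Z(-6, 198)/45584 + b/n(202, 105) = 116/45584 - 12130*1/(202*(105 + 202)) = 116*(1/45584) - 12130/(202*307) = 29/11396 - 12130/62014 = 29/11396 - 12130*1/62014 = 29/11396 - 6065/31007 = -68217537/353355772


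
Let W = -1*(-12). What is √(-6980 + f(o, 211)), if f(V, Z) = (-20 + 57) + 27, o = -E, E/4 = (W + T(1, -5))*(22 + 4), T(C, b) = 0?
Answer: 2*I*√1729 ≈ 83.162*I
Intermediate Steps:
W = 12
E = 1248 (E = 4*((12 + 0)*(22 + 4)) = 4*(12*26) = 4*312 = 1248)
o = -1248 (o = -1*1248 = -1248)
f(V, Z) = 64 (f(V, Z) = 37 + 27 = 64)
√(-6980 + f(o, 211)) = √(-6980 + 64) = √(-6916) = 2*I*√1729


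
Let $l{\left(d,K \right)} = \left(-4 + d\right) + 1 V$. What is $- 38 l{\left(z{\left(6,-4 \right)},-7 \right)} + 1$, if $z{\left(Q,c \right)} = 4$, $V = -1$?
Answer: $39$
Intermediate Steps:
$l{\left(d,K \right)} = -5 + d$ ($l{\left(d,K \right)} = \left(-4 + d\right) + 1 \left(-1\right) = \left(-4 + d\right) - 1 = -5 + d$)
$- 38 l{\left(z{\left(6,-4 \right)},-7 \right)} + 1 = - 38 \left(-5 + 4\right) + 1 = \left(-38\right) \left(-1\right) + 1 = 38 + 1 = 39$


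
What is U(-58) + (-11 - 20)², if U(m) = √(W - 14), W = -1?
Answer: 961 + I*√15 ≈ 961.0 + 3.873*I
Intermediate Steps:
U(m) = I*√15 (U(m) = √(-1 - 14) = √(-15) = I*√15)
U(-58) + (-11 - 20)² = I*√15 + (-11 - 20)² = I*√15 + (-31)² = I*√15 + 961 = 961 + I*√15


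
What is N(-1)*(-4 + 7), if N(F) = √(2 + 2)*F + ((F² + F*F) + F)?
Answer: -3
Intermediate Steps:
N(F) = 2*F² + 3*F (N(F) = √4*F + ((F² + F²) + F) = 2*F + (2*F² + F) = 2*F + (F + 2*F²) = 2*F² + 3*F)
N(-1)*(-4 + 7) = (-(3 + 2*(-1)))*(-4 + 7) = -(3 - 2)*3 = -1*1*3 = -1*3 = -3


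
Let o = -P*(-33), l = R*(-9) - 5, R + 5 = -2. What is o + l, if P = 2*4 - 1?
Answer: 289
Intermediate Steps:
R = -7 (R = -5 - 2 = -7)
P = 7 (P = 8 - 1 = 7)
l = 58 (l = -7*(-9) - 5 = 63 - 5 = 58)
o = 231 (o = -7*(-33) = -1*(-231) = 231)
o + l = 231 + 58 = 289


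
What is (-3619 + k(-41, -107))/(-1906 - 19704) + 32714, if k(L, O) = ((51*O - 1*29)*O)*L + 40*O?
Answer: 731024521/21610 ≈ 33828.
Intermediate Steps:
k(L, O) = 40*O + L*O*(-29 + 51*O) (k(L, O) = ((51*O - 29)*O)*L + 40*O = ((-29 + 51*O)*O)*L + 40*O = (O*(-29 + 51*O))*L + 40*O = L*O*(-29 + 51*O) + 40*O = 40*O + L*O*(-29 + 51*O))
(-3619 + k(-41, -107))/(-1906 - 19704) + 32714 = (-3619 - 107*(40 - 29*(-41) + 51*(-41)*(-107)))/(-1906 - 19704) + 32714 = (-3619 - 107*(40 + 1189 + 223737))/(-21610) + 32714 = (-3619 - 107*224966)*(-1/21610) + 32714 = (-3619 - 24071362)*(-1/21610) + 32714 = -24074981*(-1/21610) + 32714 = 24074981/21610 + 32714 = 731024521/21610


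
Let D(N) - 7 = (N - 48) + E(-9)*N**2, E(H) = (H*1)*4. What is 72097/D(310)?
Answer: -72097/3459331 ≈ -0.020841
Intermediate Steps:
E(H) = 4*H (E(H) = H*4 = 4*H)
D(N) = -41 + N - 36*N**2 (D(N) = 7 + ((N - 48) + (4*(-9))*N**2) = 7 + ((-48 + N) - 36*N**2) = 7 + (-48 + N - 36*N**2) = -41 + N - 36*N**2)
72097/D(310) = 72097/(-41 + 310 - 36*310**2) = 72097/(-41 + 310 - 36*96100) = 72097/(-41 + 310 - 3459600) = 72097/(-3459331) = 72097*(-1/3459331) = -72097/3459331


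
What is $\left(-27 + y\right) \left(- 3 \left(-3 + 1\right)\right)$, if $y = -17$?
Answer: $-264$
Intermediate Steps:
$\left(-27 + y\right) \left(- 3 \left(-3 + 1\right)\right) = \left(-27 - 17\right) \left(- 3 \left(-3 + 1\right)\right) = - 44 \left(\left(-3\right) \left(-2\right)\right) = \left(-44\right) 6 = -264$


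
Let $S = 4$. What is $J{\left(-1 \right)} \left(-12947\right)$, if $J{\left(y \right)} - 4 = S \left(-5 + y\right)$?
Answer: $258940$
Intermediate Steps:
$J{\left(y \right)} = -16 + 4 y$ ($J{\left(y \right)} = 4 + 4 \left(-5 + y\right) = 4 + \left(-20 + 4 y\right) = -16 + 4 y$)
$J{\left(-1 \right)} \left(-12947\right) = \left(-16 + 4 \left(-1\right)\right) \left(-12947\right) = \left(-16 - 4\right) \left(-12947\right) = \left(-20\right) \left(-12947\right) = 258940$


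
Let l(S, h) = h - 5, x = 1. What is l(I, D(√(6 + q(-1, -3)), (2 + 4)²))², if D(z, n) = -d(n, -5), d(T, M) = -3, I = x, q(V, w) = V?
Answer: 4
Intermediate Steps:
I = 1
D(z, n) = 3 (D(z, n) = -1*(-3) = 3)
l(S, h) = -5 + h
l(I, D(√(6 + q(-1, -3)), (2 + 4)²))² = (-5 + 3)² = (-2)² = 4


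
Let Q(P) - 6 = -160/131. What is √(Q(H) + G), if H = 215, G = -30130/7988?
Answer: √275591987006/523214 ≈ 1.0034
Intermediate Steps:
G = -15065/3994 (G = -30130*1/7988 = -15065/3994 ≈ -3.7719)
Q(P) = 626/131 (Q(P) = 6 - 160/131 = 626/131)
√(Q(H) + G) = √(626/131 - 15065/3994) = √(526729/523214) = √275591987006/523214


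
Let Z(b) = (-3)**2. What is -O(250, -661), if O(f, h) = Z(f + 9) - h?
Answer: -670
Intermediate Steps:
Z(b) = 9
O(f, h) = 9 - h
-O(250, -661) = -(9 - 1*(-661)) = -(9 + 661) = -1*670 = -670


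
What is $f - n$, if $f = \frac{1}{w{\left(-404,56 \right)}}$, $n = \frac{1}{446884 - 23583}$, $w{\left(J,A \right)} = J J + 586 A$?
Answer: $\frac{227269}{82980541632} \approx 2.7388 \cdot 10^{-6}$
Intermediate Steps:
$w{\left(J,A \right)} = J^{2} + 586 A$
$n = \frac{1}{423301} \approx 2.3624 \cdot 10^{-6}$
$f = \frac{1}{196032}$ ($f = \frac{1}{\left(-404\right)^{2} + 586 \cdot 56} = \frac{1}{163216 + 32816} = \frac{1}{196032} \approx 5.1012 \cdot 10^{-6}$)
$f - n = \frac{1}{196032} - \frac{1}{423301} = \frac{227269}{82980541632}$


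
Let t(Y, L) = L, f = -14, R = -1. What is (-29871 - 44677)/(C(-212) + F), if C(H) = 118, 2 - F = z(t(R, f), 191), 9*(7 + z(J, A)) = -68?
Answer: -670932/1211 ≈ -554.03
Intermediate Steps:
z(J, A) = -131/9 (z(J, A) = -7 + (⅑)*(-68) = -7 - 68/9 = -131/9)
F = 149/9 (F = 2 - 1*(-131/9) = 2 + 131/9 = 149/9 ≈ 16.556)
(-29871 - 44677)/(C(-212) + F) = (-29871 - 44677)/(118 + 149/9) = -74548/1211/9 = -74548*9/1211 = -670932/1211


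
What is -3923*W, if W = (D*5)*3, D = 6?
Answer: -353070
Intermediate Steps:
W = 90 (W = (6*5)*3 = 30*3 = 90)
-3923*W = -3923*90 = -353070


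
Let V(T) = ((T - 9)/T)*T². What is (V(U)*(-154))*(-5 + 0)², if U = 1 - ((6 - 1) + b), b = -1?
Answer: -138600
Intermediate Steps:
U = -3 (U = 1 - ((6 - 1) - 1) = 1 - (5 - 1) = 1 - 1*4 = 1 - 4 = -3)
V(T) = T*(-9 + T) (V(T) = ((-9 + T)/T)*T² = T*(-9 + T))
(V(U)*(-154))*(-5 + 0)² = (-3*(-9 - 3)*(-154))*(-5 + 0)² = (-3*(-12)*(-154))*(-5)² = (36*(-154))*25 = -5544*25 = -138600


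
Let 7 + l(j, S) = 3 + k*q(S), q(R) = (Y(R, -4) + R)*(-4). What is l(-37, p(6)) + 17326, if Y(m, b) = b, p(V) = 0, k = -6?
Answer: 17226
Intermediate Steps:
q(R) = 16 - 4*R (q(R) = (-4 + R)*(-4) = 16 - 4*R)
l(j, S) = -100 + 24*S (l(j, S) = -7 + (3 - 6*(16 - 4*S)) = -7 + (3 + (-96 + 24*S)) = -7 + (-93 + 24*S) = -100 + 24*S)
l(-37, p(6)) + 17326 = (-100 + 24*0) + 17326 = (-100 + 0) + 17326 = -100 + 17326 = 17226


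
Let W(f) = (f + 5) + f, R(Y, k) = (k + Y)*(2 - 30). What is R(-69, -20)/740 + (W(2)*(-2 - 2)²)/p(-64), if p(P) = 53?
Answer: 59659/9805 ≈ 6.0845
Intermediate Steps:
R(Y, k) = -28*Y - 28*k (R(Y, k) = (Y + k)*(-28) = -28*Y - 28*k)
W(f) = 5 + 2*f (W(f) = (5 + f) + f = 5 + 2*f)
R(-69, -20)/740 + (W(2)*(-2 - 2)²)/p(-64) = (-28*(-69) - 28*(-20))/740 + ((5 + 2*2)*(-2 - 2)²)/53 = (1932 + 560)*(1/740) + ((5 + 4)*(-4)²)*(1/53) = 2492*(1/740) + (9*16)*(1/53) = 623/185 + 144*(1/53) = 623/185 + 144/53 = 59659/9805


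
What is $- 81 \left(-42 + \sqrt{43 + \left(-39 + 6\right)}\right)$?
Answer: $3402 - 81 \sqrt{10} \approx 3145.9$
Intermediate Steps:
$- 81 \left(-42 + \sqrt{43 + \left(-39 + 6\right)}\right) = - 81 \left(-42 + \sqrt{43 - 33}\right) = - 81 \left(-42 + \sqrt{10}\right) = 3402 - 81 \sqrt{10}$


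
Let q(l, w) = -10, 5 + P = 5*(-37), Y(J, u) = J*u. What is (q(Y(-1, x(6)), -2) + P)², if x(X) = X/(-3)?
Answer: 40000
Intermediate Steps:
x(X) = -X/3 (x(X) = X*(-⅓) = -X/3)
P = -190 (P = -5 + 5*(-37) = -5 - 185 = -190)
(q(Y(-1, x(6)), -2) + P)² = (-10 - 190)² = (-200)² = 40000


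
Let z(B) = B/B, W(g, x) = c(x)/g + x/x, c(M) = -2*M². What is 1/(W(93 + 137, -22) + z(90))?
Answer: -115/254 ≈ -0.45276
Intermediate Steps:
W(g, x) = 1 - 2*x²/g (W(g, x) = (-2*x²)/g + x/x = -2*x²/g + 1 = 1 - 2*x²/g)
z(B) = 1
1/(W(93 + 137, -22) + z(90)) = 1/(((93 + 137) - 2*(-22)²)/(93 + 137) + 1) = 1/((230 - 2*484)/230 + 1) = 1/((230 - 968)/230 + 1) = 1/((1/230)*(-738) + 1) = 1/(-369/115 + 1) = 1/(-254/115) = -115/254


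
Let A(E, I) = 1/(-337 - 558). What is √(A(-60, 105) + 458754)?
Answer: √367473421955/895 ≈ 677.31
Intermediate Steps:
A(E, I) = -1/895 (A(E, I) = 1/(-895) = -1/895)
√(A(-60, 105) + 458754) = √(-1/895 + 458754) = √(410584829/895) = √367473421955/895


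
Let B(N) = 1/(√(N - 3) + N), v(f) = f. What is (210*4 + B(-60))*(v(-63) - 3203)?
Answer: -3349674920/1221 + 3266*I*√7/1221 ≈ -2.7434e+6 + 7.077*I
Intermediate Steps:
B(N) = 1/(N + √(-3 + N)) (B(N) = 1/(√(-3 + N) + N) = 1/(N + √(-3 + N)))
(210*4 + B(-60))*(v(-63) - 3203) = (210*4 + 1/(-60 + √(-3 - 60)))*(-63 - 3203) = (840 + 1/(-60 + √(-63)))*(-3266) = (840 + 1/(-60 + 3*I*√7))*(-3266) = -2743440 - 3266/(-60 + 3*I*√7)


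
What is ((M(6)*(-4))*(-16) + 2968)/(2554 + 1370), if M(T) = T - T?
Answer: 742/981 ≈ 0.75637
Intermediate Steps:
M(T) = 0
((M(6)*(-4))*(-16) + 2968)/(2554 + 1370) = ((0*(-4))*(-16) + 2968)/(2554 + 1370) = (0*(-16) + 2968)/3924 = (0 + 2968)*(1/3924) = 2968*(1/3924) = 742/981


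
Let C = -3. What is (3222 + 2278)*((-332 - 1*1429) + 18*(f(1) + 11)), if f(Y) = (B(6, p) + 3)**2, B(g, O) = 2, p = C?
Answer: -6121500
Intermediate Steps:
p = -3
f(Y) = 25 (f(Y) = (2 + 3)**2 = 5**2 = 25)
(3222 + 2278)*((-332 - 1*1429) + 18*(f(1) + 11)) = (3222 + 2278)*((-332 - 1*1429) + 18*(25 + 11)) = 5500*((-332 - 1429) + 18*36) = 5500*(-1761 + 648) = 5500*(-1113) = -6121500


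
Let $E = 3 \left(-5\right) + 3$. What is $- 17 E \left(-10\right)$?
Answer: $-2040$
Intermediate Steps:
$E = -12$ ($E = -15 + 3 = -12$)
$- 17 E \left(-10\right) = \left(-17\right) \left(-12\right) \left(-10\right) = 204 \left(-10\right) = -2040$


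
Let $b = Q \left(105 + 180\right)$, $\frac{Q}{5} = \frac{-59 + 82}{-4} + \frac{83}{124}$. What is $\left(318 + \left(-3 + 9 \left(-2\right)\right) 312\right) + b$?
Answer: $- \frac{835383}{62} \approx -13474.0$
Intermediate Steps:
$Q = - \frac{1575}{62}$ ($Q = 5 \left(\frac{-59 + 82}{-4} + \frac{83}{124}\right) = 5 \left(23 \left(- \frac{1}{4}\right) + 83 \cdot \frac{1}{124}\right) = 5 \left(- \frac{23}{4} + \frac{83}{124}\right) = 5 \left(- \frac{315}{62}\right) = - \frac{1575}{62} \approx -25.403$)
$b = - \frac{448875}{62}$ ($b = - \frac{1575 \left(105 + 180\right)}{62} = \left(- \frac{1575}{62}\right) 285 = - \frac{448875}{62} \approx -7239.9$)
$\left(318 + \left(-3 + 9 \left(-2\right)\right) 312\right) + b = \left(318 + \left(-3 + 9 \left(-2\right)\right) 312\right) - \frac{448875}{62} = \left(318 + \left(-3 - 18\right) 312\right) - \frac{448875}{62} = \left(318 - 6552\right) - \frac{448875}{62} = -6234 - \frac{448875}{62} = - \frac{835383}{62}$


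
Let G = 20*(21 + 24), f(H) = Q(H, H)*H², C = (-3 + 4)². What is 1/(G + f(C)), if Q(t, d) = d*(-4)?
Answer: 1/896 ≈ 0.0011161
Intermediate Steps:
Q(t, d) = -4*d
C = 1 (C = 1² = 1)
f(H) = -4*H³ (f(H) = (-4*H)*H² = -4*H³)
G = 900 (G = 20*45 = 900)
1/(G + f(C)) = 1/(900 - 4*1³) = 1/(900 - 4*1) = 1/(900 - 4) = 1/896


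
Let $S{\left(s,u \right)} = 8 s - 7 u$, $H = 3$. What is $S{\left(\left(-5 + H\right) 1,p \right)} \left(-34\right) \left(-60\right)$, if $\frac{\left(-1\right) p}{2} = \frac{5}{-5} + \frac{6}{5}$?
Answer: $-26928$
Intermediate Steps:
$p = - \frac{2}{5}$ ($p = - 2 \left(\frac{5}{-5} + \frac{6}{5}\right) = - 2 \left(5 \left(- \frac{1}{5}\right) + 6 \cdot \frac{1}{5}\right) = - 2 \left(-1 + \frac{6}{5}\right) = \left(-2\right) \frac{1}{5} = - \frac{2}{5} \approx -0.4$)
$S{\left(s,u \right)} = - 7 u + 8 s$
$S{\left(\left(-5 + H\right) 1,p \right)} \left(-34\right) \left(-60\right) = \left(\left(-7\right) \left(- \frac{2}{5}\right) + 8 \left(-5 + 3\right) 1\right) \left(-34\right) \left(-60\right) = \left(\frac{14}{5} + 8 \left(\left(-2\right) 1\right)\right) \left(-34\right) \left(-60\right) = \left(\frac{14}{5} + 8 \left(-2\right)\right) \left(-34\right) \left(-60\right) = \left(\frac{14}{5} - 16\right) \left(-34\right) \left(-60\right) = \left(- \frac{66}{5}\right) \left(-34\right) \left(-60\right) = \frac{2244}{5} \left(-60\right) = -26928$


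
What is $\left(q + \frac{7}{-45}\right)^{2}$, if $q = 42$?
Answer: $\frac{3545689}{2025} \approx 1751.0$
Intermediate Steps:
$\left(q + \frac{7}{-45}\right)^{2} = \left(42 + \frac{7}{-45}\right)^{2} = \left(42 + 7 \left(- \frac{1}{45}\right)\right)^{2} = \left(42 - \frac{7}{45}\right)^{2} = \left(\frac{1883}{45}\right)^{2} = \frac{3545689}{2025}$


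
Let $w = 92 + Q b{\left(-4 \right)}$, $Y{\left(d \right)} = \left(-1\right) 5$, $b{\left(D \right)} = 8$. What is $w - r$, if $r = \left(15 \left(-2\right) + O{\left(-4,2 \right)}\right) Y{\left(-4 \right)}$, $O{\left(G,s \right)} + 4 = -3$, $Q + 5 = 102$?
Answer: $683$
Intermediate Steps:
$Q = 97$ ($Q = -5 + 102 = 97$)
$O{\left(G,s \right)} = -7$ ($O{\left(G,s \right)} = -4 - 3 = -7$)
$Y{\left(d \right)} = -5$
$r = 185$ ($r = \left(15 \left(-2\right) - 7\right) \left(-5\right) = \left(-30 - 7\right) \left(-5\right) = \left(-37\right) \left(-5\right) = 185$)
$w = 868$ ($w = 92 + 97 \cdot 8 = 92 + 776 = 868$)
$w - r = 868 - 185 = 683$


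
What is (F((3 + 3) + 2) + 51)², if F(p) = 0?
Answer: 2601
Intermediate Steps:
(F((3 + 3) + 2) + 51)² = (0 + 51)² = 51² = 2601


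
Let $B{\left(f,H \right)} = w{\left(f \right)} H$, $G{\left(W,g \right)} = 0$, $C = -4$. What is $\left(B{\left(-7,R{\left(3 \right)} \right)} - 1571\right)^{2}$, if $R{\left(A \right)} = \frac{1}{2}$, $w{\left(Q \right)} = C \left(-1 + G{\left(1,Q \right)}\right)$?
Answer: $2461761$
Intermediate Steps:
$w{\left(Q \right)} = 4$ ($w{\left(Q \right)} = - 4 \left(-1 + 0\right) = \left(-4\right) \left(-1\right) = 4$)
$R{\left(A \right)} = \frac{1}{2}$
$B{\left(f,H \right)} = 4 H$
$\left(B{\left(-7,R{\left(3 \right)} \right)} - 1571\right)^{2} = \left(4 \cdot \frac{1}{2} - 1571\right)^{2} = \left(2 - 1571\right)^{2} = \left(-1569\right)^{2} = 2461761$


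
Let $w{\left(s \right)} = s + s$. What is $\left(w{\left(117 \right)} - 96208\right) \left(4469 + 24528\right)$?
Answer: $-2782958078$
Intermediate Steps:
$w{\left(s \right)} = 2 s$
$\left(w{\left(117 \right)} - 96208\right) \left(4469 + 24528\right) = \left(2 \cdot 117 - 96208\right) \left(4469 + 24528\right) = \left(234 - 96208\right) 28997 = \left(-95974\right) 28997 = -2782958078$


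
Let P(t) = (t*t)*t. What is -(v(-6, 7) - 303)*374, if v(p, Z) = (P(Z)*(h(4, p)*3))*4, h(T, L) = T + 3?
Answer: -10662366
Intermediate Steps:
h(T, L) = 3 + T
P(t) = t³ (P(t) = t²*t = t³)
v(p, Z) = 84*Z³ (v(p, Z) = (Z³*((3 + 4)*3))*4 = (Z³*(7*3))*4 = (Z³*21)*4 = (21*Z³)*4 = 84*Z³)
-(v(-6, 7) - 303)*374 = -(84*7³ - 303)*374 = -(84*343 - 303)*374 = -(28812 - 303)*374 = -28509*374 = -1*10662366 = -10662366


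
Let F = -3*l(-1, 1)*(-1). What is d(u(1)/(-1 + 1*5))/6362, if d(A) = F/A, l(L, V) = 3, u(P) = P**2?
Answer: 18/3181 ≈ 0.0056586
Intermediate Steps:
F = 9 (F = -3*3*(-1) = -9*(-1) = 9)
d(A) = 9/A
d(u(1)/(-1 + 1*5))/6362 = (9/((1**2/(-1 + 1*5))))/6362 = (9/((1/(-1 + 5))))*(1/6362) = (9/((1/4)))*(1/6362) = (9/((1*(1/4))))*(1/6362) = (9/(1/4))*(1/6362) = (9*4)*(1/6362) = 36*(1/6362) = 18/3181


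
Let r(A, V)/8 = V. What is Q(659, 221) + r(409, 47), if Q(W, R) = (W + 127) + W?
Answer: 1821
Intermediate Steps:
r(A, V) = 8*V
Q(W, R) = 127 + 2*W (Q(W, R) = (127 + W) + W = 127 + 2*W)
Q(659, 221) + r(409, 47) = (127 + 2*659) + 8*47 = (127 + 1318) + 376 = 1445 + 376 = 1821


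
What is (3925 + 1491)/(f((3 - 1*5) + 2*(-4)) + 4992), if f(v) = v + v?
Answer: 1354/1243 ≈ 1.0893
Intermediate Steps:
f(v) = 2*v
(3925 + 1491)/(f((3 - 1*5) + 2*(-4)) + 4992) = (3925 + 1491)/(2*((3 - 1*5) + 2*(-4)) + 4992) = 5416/(2*((3 - 5) - 8) + 4992) = 5416/(2*(-2 - 8) + 4992) = 5416/(2*(-10) + 4992) = 5416/(-20 + 4992) = 5416/4972 = 5416*(1/4972) = 1354/1243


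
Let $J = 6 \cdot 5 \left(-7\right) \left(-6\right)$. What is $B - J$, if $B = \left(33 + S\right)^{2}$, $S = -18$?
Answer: $-1035$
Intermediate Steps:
$B = 225$ ($B = \left(33 - 18\right)^{2} = 15^{2} = 225$)
$J = 1260$ ($J = 30 \left(-7\right) \left(-6\right) = \left(-210\right) \left(-6\right) = 1260$)
$B - J = 225 - 1260 = -1035$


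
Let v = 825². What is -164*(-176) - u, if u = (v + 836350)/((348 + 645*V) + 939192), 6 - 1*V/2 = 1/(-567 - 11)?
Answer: 1580300399677/54752913 ≈ 28862.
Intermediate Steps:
v = 680625
V = 3469/289 (V = 12 - 2/(-567 - 11) = 12 - 2/(-578) = 12 - 2*(-1/578) = 12 + 1/289 = 3469/289 ≈ 12.003)
u = 87681155/54752913 (u = (680625 + 836350)/((348 + 645*(3469/289)) + 939192) = 1516975/((348 + 2237505/289) + 939192) = 1516975/(2338077/289 + 939192) = 1516975/(273764565/289) = 1516975*(289/273764565) = 87681155/54752913 ≈ 1.6014)
-164*(-176) - u = -164*(-176) - 1*87681155/54752913 = 28864 - 87681155/54752913 = 1580300399677/54752913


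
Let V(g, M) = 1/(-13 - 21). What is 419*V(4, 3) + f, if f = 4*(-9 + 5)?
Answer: -963/34 ≈ -28.324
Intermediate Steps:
V(g, M) = -1/34 (V(g, M) = 1/(-34) = -1/34)
f = -16 (f = 4*(-4) = -16)
419*V(4, 3) + f = 419*(-1/34) - 16 = -419/34 - 16 = -963/34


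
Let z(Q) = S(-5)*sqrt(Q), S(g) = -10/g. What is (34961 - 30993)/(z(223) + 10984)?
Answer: 10896128/30161841 - 1984*sqrt(223)/30161841 ≈ 0.36027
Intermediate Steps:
z(Q) = 2*sqrt(Q) (z(Q) = (-10/(-5))*sqrt(Q) = (-10*(-1/5))*sqrt(Q) = 2*sqrt(Q))
(34961 - 30993)/(z(223) + 10984) = (34961 - 30993)/(2*sqrt(223) + 10984) = 3968/(10984 + 2*sqrt(223))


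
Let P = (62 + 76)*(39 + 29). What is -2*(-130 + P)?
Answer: -18508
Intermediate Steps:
P = 9384 (P = 138*68 = 9384)
-2*(-130 + P) = -2*(-130 + 9384) = -2*9254 = -18508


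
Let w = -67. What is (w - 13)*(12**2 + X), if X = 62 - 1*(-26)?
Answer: -18560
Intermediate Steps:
X = 88 (X = 62 + 26 = 88)
(w - 13)*(12**2 + X) = (-67 - 13)*(12**2 + 88) = -80*(144 + 88) = -80*232 = -18560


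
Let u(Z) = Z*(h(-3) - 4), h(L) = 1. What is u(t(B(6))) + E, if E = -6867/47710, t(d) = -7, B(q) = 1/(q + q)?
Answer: 995043/47710 ≈ 20.856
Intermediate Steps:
B(q) = 1/(2*q)
u(Z) = -3*Z (u(Z) = Z*(1 - 4) = Z*(-3) = -3*Z)
E = -6867/47710 (E = -6867*1/47710 = -6867/47710 ≈ -0.14393)
u(t(B(6))) + E = -3*(-7) - 6867/47710 = 21 - 6867/47710 = 995043/47710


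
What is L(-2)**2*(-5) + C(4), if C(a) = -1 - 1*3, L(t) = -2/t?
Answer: -9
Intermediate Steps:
C(a) = -4 (C(a) = -1 - 3 = -4)
L(-2)**2*(-5) + C(4) = (-2/(-2))**2*(-5) - 4 = (-2*(-1/2))**2*(-5) - 4 = 1**2*(-5) - 4 = 1*(-5) - 4 = -5 - 4 = -9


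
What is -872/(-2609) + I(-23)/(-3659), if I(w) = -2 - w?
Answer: 3135859/9546331 ≈ 0.32849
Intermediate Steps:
-872/(-2609) + I(-23)/(-3659) = -872/(-2609) + (-2 - 1*(-23))/(-3659) = -872*(-1/2609) + (-2 + 23)*(-1/3659) = 872/2609 + 21*(-1/3659) = 872/2609 - 21/3659 = 3135859/9546331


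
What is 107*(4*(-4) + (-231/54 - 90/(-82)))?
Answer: -1514585/738 ≈ -2052.3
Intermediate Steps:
107*(4*(-4) + (-231/54 - 90/(-82))) = 107*(-16 + (-231*1/54 - 90*(-1/82))) = 107*(-16 + (-77/18 + 45/41)) = 107*(-16 - 2347/738) = 107*(-14155/738) = -1514585/738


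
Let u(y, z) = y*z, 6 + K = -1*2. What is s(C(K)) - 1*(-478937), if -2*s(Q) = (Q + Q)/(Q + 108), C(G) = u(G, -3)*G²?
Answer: 65614241/137 ≈ 4.7894e+5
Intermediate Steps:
K = -8 (K = -6 - 1*2 = -6 - 2 = -8)
C(G) = -3*G³ (C(G) = (G*(-3))*G² = (-3*G)*G² = -3*G³)
s(Q) = -Q/(108 + Q) (s(Q) = -(Q + Q)/(2*(Q + 108)) = -2*Q/(2*(108 + Q)) = -Q/(108 + Q))
s(C(K)) - 1*(-478937) = -(-3*(-8)³)/(108 - 3*(-8)³) - 1*(-478937) = -(-3*(-512))/(108 - 3*(-512)) + 478937 = -1*1536/(108 + 1536) + 478937 = -1*1536/1644 + 478937 = -1*1536*1/1644 + 478937 = -128/137 + 478937 = 65614241/137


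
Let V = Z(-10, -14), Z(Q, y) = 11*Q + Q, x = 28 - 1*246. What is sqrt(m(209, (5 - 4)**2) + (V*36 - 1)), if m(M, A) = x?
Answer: I*sqrt(4539) ≈ 67.372*I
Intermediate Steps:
x = -218 (x = 28 - 246 = -218)
Z(Q, y) = 12*Q
V = -120 (V = 12*(-10) = -120)
m(M, A) = -218
sqrt(m(209, (5 - 4)**2) + (V*36 - 1)) = sqrt(-218 + (-120*36 - 1)) = sqrt(-218 + (-4320 - 1)) = sqrt(-218 - 4321) = sqrt(-4539) = I*sqrt(4539)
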